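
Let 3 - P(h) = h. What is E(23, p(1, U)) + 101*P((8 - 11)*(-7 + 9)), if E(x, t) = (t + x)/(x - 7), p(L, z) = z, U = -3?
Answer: 3641/4 ≈ 910.25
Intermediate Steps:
E(x, t) = (t + x)/(-7 + x)
P(h) = 3 - h
E(23, p(1, U)) + 101*P((8 - 11)*(-7 + 9)) = (-3 + 23)/(-7 + 23) + 101*(3 - (8 - 11)*(-7 + 9)) = 20/16 + 101*(3 - (-3)*2) = (1/16)*20 + 101*(3 - 1*(-6)) = 5/4 + 101*(3 + 6) = 5/4 + 101*9 = 5/4 + 909 = 3641/4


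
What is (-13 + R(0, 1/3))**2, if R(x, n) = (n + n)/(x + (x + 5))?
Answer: 37249/225 ≈ 165.55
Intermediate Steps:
R(x, n) = 2*n/(5 + 2*x) (R(x, n) = (2*n)/(x + (5 + x)) = (2*n)/(5 + 2*x) = 2*n/(5 + 2*x))
(-13 + R(0, 1/3))**2 = (-13 + 2/(3*(5 + 2*0)))**2 = (-13 + 2*(1/3)/(5 + 0))**2 = (-13 + 2*(1/3)/5)**2 = (-13 + 2*(1/3)*(1/5))**2 = (-13 + 2/15)**2 = (-193/15)**2 = 37249/225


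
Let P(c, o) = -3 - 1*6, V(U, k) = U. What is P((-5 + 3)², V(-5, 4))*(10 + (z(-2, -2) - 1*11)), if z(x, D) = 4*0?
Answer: 9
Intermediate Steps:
z(x, D) = 0
P(c, o) = -9 (P(c, o) = -3 - 6 = -9)
P((-5 + 3)², V(-5, 4))*(10 + (z(-2, -2) - 1*11)) = -9*(10 + (0 - 1*11)) = -9*(10 + (0 - 11)) = -9*(10 - 11) = -9*(-1) = 9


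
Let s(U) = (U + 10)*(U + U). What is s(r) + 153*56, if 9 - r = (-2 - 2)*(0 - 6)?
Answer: 8718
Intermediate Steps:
r = -15 (r = 9 - (-2 - 2)*(0 - 6) = 9 - (-4)*(-6) = 9 - 1*24 = 9 - 24 = -15)
s(U) = 2*U*(10 + U) (s(U) = (10 + U)*(2*U) = 2*U*(10 + U))
s(r) + 153*56 = 2*(-15)*(10 - 15) + 153*56 = 2*(-15)*(-5) + 8568 = 150 + 8568 = 8718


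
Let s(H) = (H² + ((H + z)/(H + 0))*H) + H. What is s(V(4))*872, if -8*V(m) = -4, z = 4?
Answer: 4578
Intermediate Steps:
V(m) = ½ (V(m) = -⅛*(-4) = ½)
s(H) = 4 + H² + 2*H (s(H) = (H² + ((H + 4)/(H + 0))*H) + H = (H² + ((4 + H)/H)*H) + H = (H² + (4 + H)) + H = (4 + H + H²) + H = 4 + H² + 2*H)
s(V(4))*872 = (4 + (½)² + 2*(½))*872 = (4 + ¼ + 1)*872 = (21/4)*872 = 4578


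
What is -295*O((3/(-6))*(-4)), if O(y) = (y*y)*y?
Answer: -2360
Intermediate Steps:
O(y) = y³ (O(y) = y²*y = y³)
-295*O((3/(-6))*(-4)) = -295*((3/(-6))*(-4))³ = -295*((3*(-⅙))*(-4))³ = -295*(-½*(-4))³ = -295*2³ = -295*8 = -2360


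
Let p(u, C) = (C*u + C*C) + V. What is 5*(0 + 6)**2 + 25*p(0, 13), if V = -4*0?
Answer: 4405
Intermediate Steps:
V = 0
p(u, C) = C**2 + C*u (p(u, C) = (C*u + C*C) + 0 = (C*u + C**2) + 0 = (C**2 + C*u) + 0 = C**2 + C*u)
5*(0 + 6)**2 + 25*p(0, 13) = 5*(0 + 6)**2 + 25*(13*(13 + 0)) = 5*6**2 + 25*(13*13) = 5*36 + 25*169 = 180 + 4225 = 4405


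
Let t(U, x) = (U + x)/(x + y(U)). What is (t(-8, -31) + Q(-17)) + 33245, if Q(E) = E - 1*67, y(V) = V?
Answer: 33162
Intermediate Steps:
Q(E) = -67 + E (Q(E) = E - 67 = -67 + E)
t(U, x) = 1 (t(U, x) = (U + x)/(x + U) = (U + x)/(U + x) = 1)
(t(-8, -31) + Q(-17)) + 33245 = (1 + (-67 - 17)) + 33245 = (1 - 84) + 33245 = -83 + 33245 = 33162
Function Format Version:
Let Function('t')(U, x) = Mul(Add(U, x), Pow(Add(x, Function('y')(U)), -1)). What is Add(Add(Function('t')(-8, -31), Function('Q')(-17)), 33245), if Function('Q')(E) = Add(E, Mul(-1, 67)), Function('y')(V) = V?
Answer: 33162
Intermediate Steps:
Function('Q')(E) = Add(-67, E) (Function('Q')(E) = Add(E, -67) = Add(-67, E))
Function('t')(U, x) = 1 (Function('t')(U, x) = Mul(Add(U, x), Pow(Add(x, U), -1)) = Mul(Add(U, x), Pow(Add(U, x), -1)) = 1)
Add(Add(Function('t')(-8, -31), Function('Q')(-17)), 33245) = Add(Add(1, Add(-67, -17)), 33245) = Add(Add(1, -84), 33245) = Add(-83, 33245) = 33162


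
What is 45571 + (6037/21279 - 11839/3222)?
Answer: 1041386011577/22853646 ≈ 45568.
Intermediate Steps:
45571 + (6037/21279 - 11839/3222) = 45571 - 77490289/22853646 = 1041386011577/22853646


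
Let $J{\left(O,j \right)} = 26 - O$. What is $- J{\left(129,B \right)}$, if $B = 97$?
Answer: $103$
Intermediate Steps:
$- J{\left(129,B \right)} = - (26 - 129) = \left(-1\right) \left(-103\right) = 103$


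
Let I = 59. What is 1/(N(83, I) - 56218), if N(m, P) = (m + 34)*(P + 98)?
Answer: -1/37849 ≈ -2.6421e-5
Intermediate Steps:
N(m, P) = (34 + m)*(98 + P)
1/(N(83, I) - 56218) = 1/((3332 + 34*59 + 98*83 + 59*83) - 56218) = 1/((3332 + 2006 + 8134 + 4897) - 56218) = 1/(18369 - 56218) = 1/(-37849) = -1/37849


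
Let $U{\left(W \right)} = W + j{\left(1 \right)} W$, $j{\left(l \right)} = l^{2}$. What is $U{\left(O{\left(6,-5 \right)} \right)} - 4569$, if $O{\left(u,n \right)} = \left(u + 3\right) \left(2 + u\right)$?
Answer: $-4425$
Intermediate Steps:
$O{\left(u,n \right)} = \left(2 + u\right) \left(3 + u\right)$ ($O{\left(u,n \right)} = \left(3 + u\right) \left(2 + u\right) = \left(2 + u\right) \left(3 + u\right)$)
$U{\left(W \right)} = 2 W$ ($U{\left(W \right)} = W + 1^{2} W = W + 1 W = W + W = 2 W$)
$U{\left(O{\left(6,-5 \right)} \right)} - 4569 = 2 \left(6 + 6^{2} + 5 \cdot 6\right) - 4569 = 2 \left(6 + 36 + 30\right) - 4569 = 2 \cdot 72 - 4569 = 144 - 4569 = -4425$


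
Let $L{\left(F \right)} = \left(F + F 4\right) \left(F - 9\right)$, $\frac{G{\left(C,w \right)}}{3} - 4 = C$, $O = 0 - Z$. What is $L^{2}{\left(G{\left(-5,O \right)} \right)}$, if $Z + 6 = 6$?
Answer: $32400$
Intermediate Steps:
$Z = 0$ ($Z = -6 + 6 = 0$)
$O = 0$ ($O = 0 - 0 = 0 + 0 = 0$)
$G{\left(C,w \right)} = 12 + 3 C$
$L{\left(F \right)} = 5 F \left(-9 + F\right)$ ($L{\left(F \right)} = \left(F + 4 F\right) \left(-9 + F\right) = 5 F \left(-9 + F\right)$)
$L^{2}{\left(G{\left(-5,O \right)} \right)} = \left(5 \left(12 + 3 \left(-5\right)\right) \left(-9 + \left(12 + 3 \left(-5\right)\right)\right)\right)^{2} = \left(5 \left(12 - 15\right) \left(-9 + \left(12 - 15\right)\right)\right)^{2} = \left(5 \left(-3\right) \left(-9 - 3\right)\right)^{2} = \left(5 \left(-3\right) \left(-12\right)\right)^{2} = 180^{2} = 32400$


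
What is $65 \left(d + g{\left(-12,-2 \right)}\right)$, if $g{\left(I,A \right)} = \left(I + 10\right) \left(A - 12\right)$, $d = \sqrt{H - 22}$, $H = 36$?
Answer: $1820 + 65 \sqrt{14} \approx 2063.2$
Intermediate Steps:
$d = \sqrt{14}$ ($d = \sqrt{36 - 22} = \sqrt{14} \approx 3.7417$)
$g{\left(I,A \right)} = \left(-12 + A\right) \left(10 + I\right)$ ($g{\left(I,A \right)} = \left(10 + I\right) \left(-12 + A\right) = \left(-12 + A\right) \left(10 + I\right)$)
$65 \left(d + g{\left(-12,-2 \right)}\right) = 65 \left(\sqrt{14} - -28\right) = 65 \left(\sqrt{14} + \left(-120 + 144 - 20 + 24\right)\right) = 65 \left(\sqrt{14} + 28\right) = 65 \left(28 + \sqrt{14}\right) = 1820 + 65 \sqrt{14}$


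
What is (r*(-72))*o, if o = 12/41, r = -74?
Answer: 63936/41 ≈ 1559.4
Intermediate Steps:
o = 12/41 (o = 12*(1/41) = 12/41 ≈ 0.29268)
(r*(-72))*o = -74*(-72)*(12/41) = 5328*(12/41) = 63936/41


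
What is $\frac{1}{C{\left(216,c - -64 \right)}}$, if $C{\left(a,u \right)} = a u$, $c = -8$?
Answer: $\frac{1}{12096} \approx 8.2672 \cdot 10^{-5}$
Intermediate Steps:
$\frac{1}{C{\left(216,c - -64 \right)}} = \frac{1}{216 \left(-8 - -64\right)} = \frac{1}{216 \left(-8 + 64\right)} = \frac{1}{216 \cdot 56} = \frac{1}{12096}$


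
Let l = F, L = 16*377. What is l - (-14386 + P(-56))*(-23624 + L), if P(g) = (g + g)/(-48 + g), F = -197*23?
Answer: -3289833271/13 ≈ -2.5306e+8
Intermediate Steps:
L = 6032
F = -4531
P(g) = 2*g/(-48 + g) (P(g) = (2*g)/(-48 + g) = 2*g/(-48 + g))
l = -4531
l - (-14386 + P(-56))*(-23624 + L) = -4531 - (-14386 + 2*(-56)/(-48 - 56))*(-23624 + 6032) = -4531 - (-14386 + 2*(-56)/(-104))*(-17592) = -4531 - (-14386 + 2*(-56)*(-1/104))*(-17592) = -4531 - (-14386 + 14/13)*(-17592) = -4531 - (-187004)*(-17592)/13 = -4531 - 1*3289774368/13 = -4531 - 3289774368/13 = -3289833271/13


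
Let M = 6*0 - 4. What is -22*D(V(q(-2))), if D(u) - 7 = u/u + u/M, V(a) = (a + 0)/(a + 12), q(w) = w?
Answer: -1771/10 ≈ -177.10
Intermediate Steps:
V(a) = a/(12 + a)
M = -4 (M = 0 - 4 = -4)
D(u) = 8 - u/4 (D(u) = 7 + (u/u + u/(-4)) = 7 + (1 + u*(-¼)) = 7 + (1 - u/4) = 8 - u/4)
-22*D(V(q(-2))) = -22*(8 - (-1)/(2*(12 - 2))) = -22*(8 - (-1)/(2*10)) = -22*(8 - ¼*(-⅕)) = -22*(8 + 1/20) = -22*161/20 = -1771/10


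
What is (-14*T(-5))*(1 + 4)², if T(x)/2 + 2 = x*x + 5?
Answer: -19600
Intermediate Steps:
T(x) = 6 + 2*x² (T(x) = -4 + 2*(x*x + 5) = -4 + 2*(x² + 5) = -4 + 2*(5 + x²) = -4 + (10 + 2*x²) = 6 + 2*x²)
(-14*T(-5))*(1 + 4)² = (-14*(6 + 2*(-5)²))*(1 + 4)² = -14*(6 + 2*25)*5² = -14*(6 + 50)*25 = -14*56*25 = -784*25 = -19600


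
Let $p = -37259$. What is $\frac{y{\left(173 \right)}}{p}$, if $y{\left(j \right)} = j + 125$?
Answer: $- \frac{298}{37259} \approx -0.0079981$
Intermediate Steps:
$y{\left(j \right)} = 125 + j$
$\frac{y{\left(173 \right)}}{p} = \frac{125 + 173}{-37259} = 298 \left(- \frac{1}{37259}\right) = - \frac{298}{37259}$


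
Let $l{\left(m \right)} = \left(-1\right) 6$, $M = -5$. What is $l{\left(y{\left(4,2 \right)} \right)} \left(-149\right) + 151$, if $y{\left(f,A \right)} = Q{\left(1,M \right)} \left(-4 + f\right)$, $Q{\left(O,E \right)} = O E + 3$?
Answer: $1045$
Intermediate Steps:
$Q{\left(O,E \right)} = 3 + E O$ ($Q{\left(O,E \right)} = E O + 3 = 3 + E O$)
$y{\left(f,A \right)} = 8 - 2 f$ ($y{\left(f,A \right)} = \left(3 - 5\right) \left(-4 + f\right) = - 2 \left(-4 + f\right) = 8 - 2 f$)
$l{\left(m \right)} = -6$
$l{\left(y{\left(4,2 \right)} \right)} \left(-149\right) + 151 = \left(-6\right) \left(-149\right) + 151 = 894 + 151 = 1045$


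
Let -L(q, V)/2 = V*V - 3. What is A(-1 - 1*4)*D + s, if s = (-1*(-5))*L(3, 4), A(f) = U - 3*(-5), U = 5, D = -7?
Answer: -270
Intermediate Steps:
L(q, V) = 6 - 2*V² (L(q, V) = -2*(V*V - 3) = -2*(V² - 3) = -2*(-3 + V²) = 6 - 2*V²)
A(f) = 20 (A(f) = 5 - 3*(-5) = 5 + 15 = 20)
s = -130 (s = (-1*(-5))*(6 - 2*4²) = 5*(6 - 2*16) = 5*(6 - 32) = 5*(-26) = -130)
A(-1 - 1*4)*D + s = 20*(-7) - 130 = -140 - 130 = -270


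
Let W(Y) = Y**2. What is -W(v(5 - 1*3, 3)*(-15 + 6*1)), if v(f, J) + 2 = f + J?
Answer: -729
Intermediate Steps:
v(f, J) = -2 + J + f (v(f, J) = -2 + (f + J) = -2 + (J + f) = -2 + J + f)
-W(v(5 - 1*3, 3)*(-15 + 6*1)) = -((-2 + 3 + (5 - 1*3))*(-15 + 6*1))**2 = -((-2 + 3 + (5 - 3))*(-15 + 6))**2 = -((-2 + 3 + 2)*(-9))**2 = -(3*(-9))**2 = -1*(-27)**2 = -1*729 = -729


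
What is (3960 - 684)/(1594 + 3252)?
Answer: 1638/2423 ≈ 0.67602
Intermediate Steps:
(3960 - 684)/(1594 + 3252) = 3276/4846 = 3276*(1/4846) = 1638/2423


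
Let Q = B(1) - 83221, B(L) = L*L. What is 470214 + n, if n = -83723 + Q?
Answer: 303271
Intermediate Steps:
B(L) = L²
Q = -83220 (Q = 1² - 83221 = 1 - 83221 = -83220)
n = -166943 (n = -83723 - 83220 = -166943)
470214 + n = 470214 - 166943 = 303271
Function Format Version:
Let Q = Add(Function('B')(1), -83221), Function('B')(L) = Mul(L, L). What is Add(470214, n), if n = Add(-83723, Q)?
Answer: 303271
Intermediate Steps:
Function('B')(L) = Pow(L, 2)
Q = -83220 (Q = Add(Pow(1, 2), -83221) = Add(1, -83221) = -83220)
n = -166943 (n = Add(-83723, -83220) = -166943)
Add(470214, n) = Add(470214, -166943) = 303271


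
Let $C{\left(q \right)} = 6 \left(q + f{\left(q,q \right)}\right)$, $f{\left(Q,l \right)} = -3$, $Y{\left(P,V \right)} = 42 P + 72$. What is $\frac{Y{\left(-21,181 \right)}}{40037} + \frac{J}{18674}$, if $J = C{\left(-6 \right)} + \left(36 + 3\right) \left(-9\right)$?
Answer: $- \frac{31340925}{747650938} \approx -0.041919$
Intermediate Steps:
$Y{\left(P,V \right)} = 72 + 42 P$
$C{\left(q \right)} = -18 + 6 q$ ($C{\left(q \right)} = 6 \left(q - 3\right) = 6 \left(-3 + q\right) = -18 + 6 q$)
$J = -405$ ($J = \left(-18 + 6 \left(-6\right)\right) + \left(36 + 3\right) \left(-9\right) = \left(-18 - 36\right) + 39 \left(-9\right) = -54 - 351 = -405$)
$\frac{Y{\left(-21,181 \right)}}{40037} + \frac{J}{18674} = \frac{72 + 42 \left(-21\right)}{40037} - \frac{405}{18674} = \left(72 - 882\right) \frac{1}{40037} - \frac{405}{18674} = \left(-810\right) \frac{1}{40037} - \frac{405}{18674} = - \frac{810}{40037} - \frac{405}{18674} = - \frac{31340925}{747650938}$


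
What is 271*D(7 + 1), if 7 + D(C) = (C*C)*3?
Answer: 50135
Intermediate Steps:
D(C) = -7 + 3*C² (D(C) = -7 + (C*C)*3 = -7 + C²*3 = -7 + 3*C²)
271*D(7 + 1) = 271*(-7 + 3*(7 + 1)²) = 271*(-7 + 3*8²) = 271*(-7 + 3*64) = 271*(-7 + 192) = 271*185 = 50135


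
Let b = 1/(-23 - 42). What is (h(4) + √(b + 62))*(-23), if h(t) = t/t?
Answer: -23 - 23*√261885/65 ≈ -204.08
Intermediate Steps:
b = -1/65 (b = 1/(-65) = -1/65 ≈ -0.015385)
h(t) = 1
(h(4) + √(b + 62))*(-23) = (1 + √(-1/65 + 62))*(-23) = (1 + √(4029/65))*(-23) = (1 + √261885/65)*(-23) = -23 - 23*√261885/65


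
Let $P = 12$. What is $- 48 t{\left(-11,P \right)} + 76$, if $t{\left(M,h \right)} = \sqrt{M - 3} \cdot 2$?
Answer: $76 - 96 i \sqrt{14} \approx 76.0 - 359.2 i$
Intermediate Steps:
$t{\left(M,h \right)} = 2 \sqrt{-3 + M}$ ($t{\left(M,h \right)} = \sqrt{-3 + M} 2 = 2 \sqrt{-3 + M}$)
$- 48 t{\left(-11,P \right)} + 76 = - 48 \cdot 2 \sqrt{-3 - 11} + 76 = - 48 \cdot 2 \sqrt{-14} + 76 = - 48 \cdot 2 i \sqrt{14} + 76 = - 96 i \sqrt{14} + 76 = 76 - 96 i \sqrt{14}$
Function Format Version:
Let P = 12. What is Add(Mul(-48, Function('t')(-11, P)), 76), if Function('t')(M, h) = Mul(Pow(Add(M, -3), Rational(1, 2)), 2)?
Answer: Add(76, Mul(-96, I, Pow(14, Rational(1, 2)))) ≈ Add(76.000, Mul(-359.20, I))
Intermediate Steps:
Function('t')(M, h) = Mul(2, Pow(Add(-3, M), Rational(1, 2))) (Function('t')(M, h) = Mul(Pow(Add(-3, M), Rational(1, 2)), 2) = Mul(2, Pow(Add(-3, M), Rational(1, 2))))
Add(Mul(-48, Function('t')(-11, P)), 76) = Add(Mul(-48, Mul(2, Pow(Add(-3, -11), Rational(1, 2)))), 76) = Add(Mul(-48, Mul(2, Pow(-14, Rational(1, 2)))), 76) = Add(Mul(-48, Mul(2, Mul(I, Pow(14, Rational(1, 2))))), 76) = Add(Mul(-48, Mul(2, I, Pow(14, Rational(1, 2)))), 76) = Add(Mul(-96, I, Pow(14, Rational(1, 2))), 76) = Add(76, Mul(-96, I, Pow(14, Rational(1, 2))))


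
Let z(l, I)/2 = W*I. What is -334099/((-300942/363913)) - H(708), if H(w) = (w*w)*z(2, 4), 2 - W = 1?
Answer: -1085228156117/300942 ≈ -3.6061e+6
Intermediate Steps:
W = 1 (W = 2 - 1*1 = 2 - 1 = 1)
z(l, I) = 2*I (z(l, I) = 2*(1*I) = 2*I)
H(w) = 8*w**2 (H(w) = (w*w)*(2*4) = w**2*8 = 8*w**2)
-334099/((-300942/363913)) - H(708) = -334099/((-300942/363913)) - 8*708**2 = -334099/((-300942*1/363913)) - 8*501264 = -334099/(-300942/363913) - 1*4010112 = -334099*(-363913/300942) - 4010112 = 121582969387/300942 - 4010112 = -1085228156117/300942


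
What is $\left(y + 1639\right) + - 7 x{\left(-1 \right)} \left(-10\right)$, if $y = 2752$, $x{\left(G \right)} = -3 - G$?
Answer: $4251$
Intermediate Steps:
$\left(y + 1639\right) + - 7 x{\left(-1 \right)} \left(-10\right) = \left(2752 + 1639\right) + - 7 \left(-3 - -1\right) \left(-10\right) = 4391 + - 7 \left(-3 + 1\right) \left(-10\right) = 4391 + \left(-7\right) \left(-2\right) \left(-10\right) = 4391 + 14 \left(-10\right) = 4391 - 140 = 4251$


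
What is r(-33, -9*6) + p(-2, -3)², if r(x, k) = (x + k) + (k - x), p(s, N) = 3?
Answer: -99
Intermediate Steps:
r(x, k) = 2*k (r(x, k) = (k + x) + (k - x) = 2*k)
r(-33, -9*6) + p(-2, -3)² = 2*(-9*6) + 3² = 2*(-54) + 9 = -108 + 9 = -99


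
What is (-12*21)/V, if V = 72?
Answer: -7/2 ≈ -3.5000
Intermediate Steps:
(-12*21)/V = -12*21/72 = -252*1/72 = -7/2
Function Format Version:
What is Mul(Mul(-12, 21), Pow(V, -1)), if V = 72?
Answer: Rational(-7, 2) ≈ -3.5000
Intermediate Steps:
Mul(Mul(-12, 21), Pow(V, -1)) = Mul(Mul(-12, 21), Pow(72, -1)) = Mul(-252, Rational(1, 72)) = Rational(-7, 2)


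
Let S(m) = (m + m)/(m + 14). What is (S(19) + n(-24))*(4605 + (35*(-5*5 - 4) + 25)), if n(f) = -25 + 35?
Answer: 443440/11 ≈ 40313.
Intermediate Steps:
n(f) = 10
S(m) = 2*m/(14 + m) (S(m) = (2*m)/(14 + m) = 2*m/(14 + m))
(S(19) + n(-24))*(4605 + (35*(-5*5 - 4) + 25)) = (2*19/(14 + 19) + 10)*(4605 + (35*(-5*5 - 4) + 25)) = (2*19/33 + 10)*(4605 + (35*(-25 - 4) + 25)) = (2*19*(1/33) + 10)*(4605 + (35*(-29) + 25)) = (38/33 + 10)*(4605 + (-1015 + 25)) = 368*(4605 - 990)/33 = (368/33)*3615 = 443440/11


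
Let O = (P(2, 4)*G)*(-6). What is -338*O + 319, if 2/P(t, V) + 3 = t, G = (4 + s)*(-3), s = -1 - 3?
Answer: 319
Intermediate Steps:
s = -4
G = 0 (G = (4 - 4)*(-3) = 0*(-3) = 0)
P(t, V) = 2/(-3 + t)
O = 0 (O = ((2/(-3 + 2))*0)*(-6) = ((2/(-1))*0)*(-6) = ((2*(-1))*0)*(-6) = -2*0*(-6) = 0*(-6) = 0)
-338*O + 319 = -338*0 + 319 = 0 + 319 = 319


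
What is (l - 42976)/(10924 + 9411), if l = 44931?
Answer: 391/4067 ≈ 0.096140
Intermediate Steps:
(l - 42976)/(10924 + 9411) = (44931 - 42976)/(10924 + 9411) = 1955/20335 = 1955*(1/20335) = 391/4067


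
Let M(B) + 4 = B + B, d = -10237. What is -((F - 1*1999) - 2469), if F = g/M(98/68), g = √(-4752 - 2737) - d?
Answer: 258921/19 + 17*I*√7489/19 ≈ 13627.0 + 77.43*I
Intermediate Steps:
g = 10237 + I*√7489 (g = √(-4752 - 2737) - 1*(-10237) = √(-7489) + 10237 = I*√7489 + 10237 = 10237 + I*√7489 ≈ 10237.0 + 86.539*I)
M(B) = -4 + 2*B (M(B) = -4 + (B + B) = -4 + 2*B)
F = -174029/19 - 17*I*√7489/19 (F = (10237 + I*√7489)/(-4 + 2*(98/68)) = (10237 + I*√7489)/(-4 + 2*(98*(1/68))) = (10237 + I*√7489)/(-4 + 2*(49/34)) = (10237 + I*√7489)/(-4 + 49/17) = (10237 + I*√7489)/(-19/17) = (10237 + I*√7489)*(-17/19) = -174029/19 - 17*I*√7489/19 ≈ -9159.4 - 77.43*I)
-((F - 1*1999) - 2469) = -(((-174029/19 - 17*I*√7489/19) - 1*1999) - 2469) = -(((-174029/19 - 17*I*√7489/19) - 1999) - 2469) = -((-212010/19 - 17*I*√7489/19) - 2469) = -(-258921/19 - 17*I*√7489/19) = 258921/19 + 17*I*√7489/19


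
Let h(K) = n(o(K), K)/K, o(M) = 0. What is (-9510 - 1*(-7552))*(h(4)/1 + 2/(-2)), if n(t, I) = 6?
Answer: -979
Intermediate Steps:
h(K) = 6/K
(-9510 - 1*(-7552))*(h(4)/1 + 2/(-2)) = (-9510 - 1*(-7552))*((6/4)/1 + 2/(-2)) = (-9510 + 7552)*((6*(¼))*1 + 2*(-½)) = -1958*((3/2)*1 - 1) = -1958*(3/2 - 1) = -1958*½ = -979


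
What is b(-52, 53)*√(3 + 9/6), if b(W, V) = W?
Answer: -78*√2 ≈ -110.31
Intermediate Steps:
b(-52, 53)*√(3 + 9/6) = -52*√(3 + 9/6) = -52*√(3 + 9*(⅙)) = -52*√(3 + 3/2) = -78*√2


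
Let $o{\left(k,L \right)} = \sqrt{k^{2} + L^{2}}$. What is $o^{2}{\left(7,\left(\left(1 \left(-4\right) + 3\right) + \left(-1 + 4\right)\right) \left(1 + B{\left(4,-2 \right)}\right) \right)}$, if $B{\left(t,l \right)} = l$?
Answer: $53$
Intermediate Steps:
$o{\left(k,L \right)} = \sqrt{L^{2} + k^{2}}$
$o^{2}{\left(7,\left(\left(1 \left(-4\right) + 3\right) + \left(-1 + 4\right)\right) \left(1 + B{\left(4,-2 \right)}\right) \right)} = \left(\sqrt{\left(\left(\left(1 \left(-4\right) + 3\right) + \left(-1 + 4\right)\right) \left(1 - 2\right)\right)^{2} + 7^{2}}\right)^{2} = \left(\sqrt{\left(\left(\left(-4 + 3\right) + 3\right) \left(-1\right)\right)^{2} + 49}\right)^{2} = \left(\sqrt{\left(\left(-1 + 3\right) \left(-1\right)\right)^{2} + 49}\right)^{2} = \left(\sqrt{\left(2 \left(-1\right)\right)^{2} + 49}\right)^{2} = \left(\sqrt{\left(-2\right)^{2} + 49}\right)^{2} = \left(\sqrt{4 + 49}\right)^{2} = \left(\sqrt{53}\right)^{2} = 53$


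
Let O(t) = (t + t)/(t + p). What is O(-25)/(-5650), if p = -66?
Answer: -1/10283 ≈ -9.7248e-5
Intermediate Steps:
O(t) = 2*t/(-66 + t) (O(t) = (t + t)/(t - 66) = (2*t)/(-66 + t) = 2*t/(-66 + t))
O(-25)/(-5650) = (2*(-25)/(-66 - 25))/(-5650) = (2*(-25)/(-91))*(-1/5650) = (2*(-25)*(-1/91))*(-1/5650) = (50/91)*(-1/5650) = -1/10283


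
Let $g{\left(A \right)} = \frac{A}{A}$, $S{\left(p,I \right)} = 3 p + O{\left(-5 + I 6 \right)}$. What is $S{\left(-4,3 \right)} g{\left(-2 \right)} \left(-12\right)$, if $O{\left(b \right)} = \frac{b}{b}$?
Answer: $132$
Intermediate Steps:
$O{\left(b \right)} = 1$
$S{\left(p,I \right)} = 1 + 3 p$ ($S{\left(p,I \right)} = 3 p + 1 = 1 + 3 p$)
$g{\left(A \right)} = 1$
$S{\left(-4,3 \right)} g{\left(-2 \right)} \left(-12\right) = \left(1 + 3 \left(-4\right)\right) 1 \left(-12\right) = \left(1 - 12\right) 1 \left(-12\right) = \left(-11\right) 1 \left(-12\right) = \left(-11\right) \left(-12\right) = 132$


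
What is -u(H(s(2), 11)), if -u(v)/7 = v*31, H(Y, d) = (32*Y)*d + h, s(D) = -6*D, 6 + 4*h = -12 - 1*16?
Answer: -1836905/2 ≈ -9.1845e+5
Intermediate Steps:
h = -17/2 (h = -3/2 + (-12 - 1*16)/4 = -3/2 + (-12 - 16)/4 = -3/2 + (1/4)*(-28) = -3/2 - 7 = -17/2 ≈ -8.5000)
s(D) = -6*D
H(Y, d) = -17/2 + 32*Y*d (H(Y, d) = (32*Y)*d - 17/2 = 32*Y*d - 17/2 = -17/2 + 32*Y*d)
u(v) = -217*v (u(v) = -7*v*31 = -217*v)
-u(H(s(2), 11)) = -(-217)*(-17/2 + 32*(-6*2)*11) = -(-217)*(-17/2 + 32*(-12)*11) = -(-217)*(-17/2 - 4224) = -(-217)*(-8465)/2 = -1*1836905/2 = -1836905/2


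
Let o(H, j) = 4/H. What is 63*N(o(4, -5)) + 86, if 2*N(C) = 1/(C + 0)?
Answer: 235/2 ≈ 117.50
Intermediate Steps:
N(C) = 1/(2*C) (N(C) = 1/(2*(C + 0)) = 1/(2*C))
63*N(o(4, -5)) + 86 = 63*(1/(2*((4/4)))) + 86 = 63*(1/(2*((4*(¼))))) + 86 = 63*((½)/1) + 86 = 63*((½)*1) + 86 = 63*(½) + 86 = 63/2 + 86 = 235/2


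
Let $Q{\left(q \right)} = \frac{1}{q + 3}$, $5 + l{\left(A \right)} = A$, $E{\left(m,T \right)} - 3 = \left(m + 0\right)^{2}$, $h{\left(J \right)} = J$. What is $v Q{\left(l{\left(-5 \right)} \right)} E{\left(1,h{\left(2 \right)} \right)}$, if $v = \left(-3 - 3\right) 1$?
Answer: $\frac{24}{7} \approx 3.4286$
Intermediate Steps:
$E{\left(m,T \right)} = 3 + m^{2}$ ($E{\left(m,T \right)} = 3 + \left(m + 0\right)^{2} = 3 + m^{2}$)
$l{\left(A \right)} = -5 + A$
$Q{\left(q \right)} = \frac{1}{3 + q}$
$v = -6$ ($v = \left(-6\right) 1 = -6$)
$v Q{\left(l{\left(-5 \right)} \right)} E{\left(1,h{\left(2 \right)} \right)} = - \frac{6}{3 - 10} \left(3 + 1^{2}\right) = - \frac{6}{3 - 10} \left(3 + 1\right) = - \frac{6}{-7} \cdot 4 = \left(-6\right) \left(- \frac{1}{7}\right) 4 = \frac{6}{7} \cdot 4 = \frac{24}{7}$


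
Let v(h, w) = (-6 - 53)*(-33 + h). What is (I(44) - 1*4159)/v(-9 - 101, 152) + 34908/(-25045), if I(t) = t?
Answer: -397578971/211304665 ≈ -1.8815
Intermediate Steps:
v(h, w) = 1947 - 59*h (v(h, w) = -59*(-33 + h) = 1947 - 59*h)
(I(44) - 1*4159)/v(-9 - 101, 152) + 34908/(-25045) = (44 - 1*4159)/(1947 - 59*(-9 - 101)) + 34908/(-25045) = (44 - 4159)/(1947 - 59*(-110)) + 34908*(-1/25045) = -4115/(1947 + 6490) - 34908/25045 = -4115/8437 - 34908/25045 = -397578971/211304665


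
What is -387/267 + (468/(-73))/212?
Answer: -509514/344341 ≈ -1.4797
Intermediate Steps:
-387/267 + (468/(-73))/212 = -387*1/267 + (468*(-1/73))*(1/212) = -129/89 - 468/73*1/212 = -129/89 - 117/3869 = -509514/344341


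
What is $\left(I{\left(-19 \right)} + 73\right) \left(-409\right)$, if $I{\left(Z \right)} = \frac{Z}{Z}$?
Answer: $-30266$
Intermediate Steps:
$I{\left(Z \right)} = 1$
$\left(I{\left(-19 \right)} + 73\right) \left(-409\right) = \left(1 + 73\right) \left(-409\right) = 74 \left(-409\right) = -30266$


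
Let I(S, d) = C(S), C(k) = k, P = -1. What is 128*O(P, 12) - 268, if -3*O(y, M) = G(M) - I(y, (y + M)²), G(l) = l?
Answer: -2468/3 ≈ -822.67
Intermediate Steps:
I(S, d) = S
O(y, M) = -M/3 + y/3 (O(y, M) = -(M - y)/3 = -M/3 + y/3)
128*O(P, 12) - 268 = 128*(-⅓*12 + (⅓)*(-1)) - 268 = 128*(-4 - ⅓) - 268 = 128*(-13/3) - 268 = -1664/3 - 268 = -2468/3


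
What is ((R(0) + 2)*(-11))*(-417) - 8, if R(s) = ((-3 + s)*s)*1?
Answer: 9166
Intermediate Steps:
R(s) = s*(-3 + s) (R(s) = (s*(-3 + s))*1 = s*(-3 + s))
((R(0) + 2)*(-11))*(-417) - 8 = ((0*(-3 + 0) + 2)*(-11))*(-417) - 8 = ((0*(-3) + 2)*(-11))*(-417) - 8 = ((0 + 2)*(-11))*(-417) - 8 = (2*(-11))*(-417) - 8 = -22*(-417) - 8 = 9174 - 8 = 9166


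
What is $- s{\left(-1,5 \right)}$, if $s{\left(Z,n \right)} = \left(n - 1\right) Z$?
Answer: $4$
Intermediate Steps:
$s{\left(Z,n \right)} = Z \left(-1 + n\right)$ ($s{\left(Z,n \right)} = \left(-1 + n\right) Z = Z \left(-1 + n\right)$)
$- s{\left(-1,5 \right)} = - \left(-1\right) \left(-1 + 5\right) = - \left(-1\right) 4 = \left(-1\right) \left(-4\right) = 4$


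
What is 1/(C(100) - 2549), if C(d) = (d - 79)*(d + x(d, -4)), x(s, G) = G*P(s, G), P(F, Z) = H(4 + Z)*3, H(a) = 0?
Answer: -1/449 ≈ -0.0022272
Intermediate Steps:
P(F, Z) = 0 (P(F, Z) = 0*3 = 0)
x(s, G) = 0 (x(s, G) = G*0 = 0)
C(d) = d*(-79 + d) (C(d) = (d - 79)*(d + 0) = (-79 + d)*d = d*(-79 + d))
1/(C(100) - 2549) = 1/(100*(-79 + 100) - 2549) = 1/(100*21 - 2549) = 1/(2100 - 2549) = 1/(-449) = -1/449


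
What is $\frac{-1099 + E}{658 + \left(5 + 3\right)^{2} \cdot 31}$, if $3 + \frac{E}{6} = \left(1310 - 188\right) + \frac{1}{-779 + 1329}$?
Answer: $\frac{772064}{363275} \approx 2.1253$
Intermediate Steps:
$E = \frac{1846353}{275}$ ($E = -18 + 6 \left(\left(1310 - 188\right) + \frac{1}{-779 + 1329}\right) = -18 + 6 \left(1122 + \frac{1}{550}\right) = -18 + 6 \cdot \frac{617101}{550} = -18 + \frac{1851303}{275} = \frac{1846353}{275} \approx 6714.0$)
$\frac{-1099 + E}{658 + \left(5 + 3\right)^{2} \cdot 31} = \frac{-1099 + \frac{1846353}{275}}{658 + \left(5 + 3\right)^{2} \cdot 31} = \frac{1544128}{275 \left(658 + 8^{2} \cdot 31\right)} = \frac{1544128}{275 \left(658 + 64 \cdot 31\right)} = \frac{1544128}{275 \left(658 + 1984\right)} = \frac{1544128}{275 \cdot 2642} = \frac{1544128}{275} \cdot \frac{1}{2642} = \frac{772064}{363275}$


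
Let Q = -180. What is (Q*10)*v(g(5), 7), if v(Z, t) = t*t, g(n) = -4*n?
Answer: -88200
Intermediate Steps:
v(Z, t) = t²
(Q*10)*v(g(5), 7) = -180*10*7² = -1800*49 = -88200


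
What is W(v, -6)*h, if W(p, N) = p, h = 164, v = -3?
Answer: -492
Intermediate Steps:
W(v, -6)*h = -3*164 = -492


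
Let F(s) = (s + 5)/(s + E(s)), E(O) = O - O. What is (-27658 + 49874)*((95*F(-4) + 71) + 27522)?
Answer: 612478458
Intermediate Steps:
E(O) = 0
F(s) = (5 + s)/s (F(s) = (s + 5)/(s + 0) = (5 + s)/s)
(-27658 + 49874)*((95*F(-4) + 71) + 27522) = (-27658 + 49874)*((95*((5 - 4)/(-4)) + 71) + 27522) = 22216*((95*(-¼*1) + 71) + 27522) = 22216*((95*(-¼) + 71) + 27522) = 22216*((-95/4 + 71) + 27522) = 22216*(189/4 + 27522) = 22216*(110277/4) = 612478458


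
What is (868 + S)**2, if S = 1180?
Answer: 4194304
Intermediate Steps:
(868 + S)**2 = (868 + 1180)**2 = 2048**2 = 4194304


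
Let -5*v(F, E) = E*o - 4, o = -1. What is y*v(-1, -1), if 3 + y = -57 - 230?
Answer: -174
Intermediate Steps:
y = -290 (y = -3 + (-57 - 230) = -3 - 287 = -290)
v(F, E) = 4/5 + E/5 (v(F, E) = -(E*(-1) - 4)/5 = -(-E - 4)/5 = -(-4 - E)/5 = 4/5 + E/5)
y*v(-1, -1) = -290*(4/5 + (1/5)*(-1)) = -290*(4/5 - 1/5) = -290*3/5 = -174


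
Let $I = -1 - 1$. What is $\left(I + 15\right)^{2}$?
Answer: $169$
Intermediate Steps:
$I = -2$
$\left(I + 15\right)^{2} = \left(-2 + 15\right)^{2} = 13^{2} = 169$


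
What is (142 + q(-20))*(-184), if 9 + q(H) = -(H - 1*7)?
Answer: -29440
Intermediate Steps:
q(H) = -2 - H (q(H) = -9 - (H - 1*7) = -9 - (H - 7) = -9 - (-7 + H) = -9 + (7 - H) = -2 - H)
(142 + q(-20))*(-184) = (142 + (-2 - 1*(-20)))*(-184) = (142 + (-2 + 20))*(-184) = (142 + 18)*(-184) = 160*(-184) = -29440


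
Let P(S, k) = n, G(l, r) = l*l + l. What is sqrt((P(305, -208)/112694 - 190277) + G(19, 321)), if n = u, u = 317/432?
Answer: I*sqrt(3716453453158518)/139896 ≈ 435.77*I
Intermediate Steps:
u = 317/432 (u = 317*(1/432) = 317/432 ≈ 0.73380)
G(l, r) = l + l**2 (G(l, r) = l**2 + l = l + l**2)
n = 317/432 ≈ 0.73380
P(S, k) = 317/432
sqrt((P(305, -208)/112694 - 190277) + G(19, 321)) = sqrt(((317/432)/112694 - 190277) + 19*(1 + 19)) = sqrt(((317/432)*(1/112694) - 190277) + 19*20) = sqrt((317/48683808 - 190277) + 380) = sqrt(-9263408934499/48683808 + 380) = sqrt(-9244909087459/48683808) = I*sqrt(3716453453158518)/139896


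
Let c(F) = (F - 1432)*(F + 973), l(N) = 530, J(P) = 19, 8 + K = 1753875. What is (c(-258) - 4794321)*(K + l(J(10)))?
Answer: -10531067994387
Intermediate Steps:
K = 1753867 (K = -8 + 1753875 = 1753867)
c(F) = (-1432 + F)*(973 + F)
(c(-258) - 4794321)*(K + l(J(10))) = ((-1393336 + (-258)² - 459*(-258)) - 4794321)*(1753867 + 530) = ((-1393336 + 66564 + 118422) - 4794321)*1754397 = (-1208350 - 4794321)*1754397 = -6002671*1754397 = -10531067994387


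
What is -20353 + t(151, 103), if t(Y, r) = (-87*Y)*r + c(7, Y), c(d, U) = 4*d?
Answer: -1373436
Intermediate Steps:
t(Y, r) = 28 - 87*Y*r (t(Y, r) = (-87*Y)*r + 4*7 = -87*Y*r + 28 = 28 - 87*Y*r)
-20353 + t(151, 103) = -20353 + (28 - 87*151*103) = -20353 + (28 - 1353111) = -20353 - 1353083 = -1373436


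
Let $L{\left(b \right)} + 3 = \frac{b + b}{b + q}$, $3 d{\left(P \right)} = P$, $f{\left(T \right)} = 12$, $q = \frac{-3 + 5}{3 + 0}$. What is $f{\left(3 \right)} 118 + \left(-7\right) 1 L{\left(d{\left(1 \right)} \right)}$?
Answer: $\frac{4297}{3} \approx 1432.3$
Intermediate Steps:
$q = \frac{2}{3} \approx 0.66667$
$d{\left(P \right)} = \frac{P}{3}$
$L{\left(b \right)} = -3 + \frac{2 b}{\frac{2}{3} + b}$ ($L{\left(b \right)} = -3 + \frac{b + b}{b + \frac{2}{3}} = -3 + \frac{2 b}{\frac{2}{3} + b}$)
$f{\left(3 \right)} 118 + \left(-7\right) 1 L{\left(d{\left(1 \right)} \right)} = 12 \cdot 118 + \left(-7\right) 1 \frac{3 \left(-2 - \frac{1}{3} \cdot 1\right)}{2 + 3 \cdot \frac{1}{3} \cdot 1} = 1416 - 7 \frac{3 \left(-2 - \frac{1}{3}\right)}{2 + 3 \cdot \frac{1}{3}} = 1416 - 7 \frac{3 \left(-2 - \frac{1}{3}\right)}{2 + 1} = 1416 - 7 \cdot 3 \cdot \frac{1}{3} \left(- \frac{7}{3}\right) = 1416 - - \frac{49}{3} = 1416 + \frac{49}{3} = \frac{4297}{3}$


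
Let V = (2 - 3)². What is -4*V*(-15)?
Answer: 60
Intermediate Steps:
V = 1 (V = (-1)² = 1)
-4*V*(-15) = -4*1*(-15) = -4*(-15) = 60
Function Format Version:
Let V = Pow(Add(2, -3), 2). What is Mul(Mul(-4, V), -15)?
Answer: 60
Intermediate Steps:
V = 1 (V = Pow(-1, 2) = 1)
Mul(Mul(-4, V), -15) = Mul(Mul(-4, 1), -15) = Mul(-4, -15) = 60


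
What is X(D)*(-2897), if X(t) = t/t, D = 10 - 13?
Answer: -2897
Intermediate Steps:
D = -3
X(t) = 1
X(D)*(-2897) = 1*(-2897) = -2897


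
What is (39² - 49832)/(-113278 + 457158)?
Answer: -48311/343880 ≈ -0.14049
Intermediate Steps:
(39² - 49832)/(-113278 + 457158) = (1521 - 49832)/343880 = -48311*1/343880 = -48311/343880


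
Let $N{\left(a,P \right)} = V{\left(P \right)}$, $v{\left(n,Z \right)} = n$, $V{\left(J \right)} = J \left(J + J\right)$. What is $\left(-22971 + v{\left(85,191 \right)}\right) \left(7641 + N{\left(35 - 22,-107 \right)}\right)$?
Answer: $-698915554$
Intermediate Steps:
$V{\left(J \right)} = 2 J^{2}$ ($V{\left(J \right)} = J 2 J = 2 J^{2}$)
$N{\left(a,P \right)} = 2 P^{2}$
$\left(-22971 + v{\left(85,191 \right)}\right) \left(7641 + N{\left(35 - 22,-107 \right)}\right) = \left(-22971 + 85\right) \left(7641 + 2 \left(-107\right)^{2}\right) = - 22886 \left(7641 + 2 \cdot 11449\right) = - 22886 \left(7641 + 22898\right) = \left(-22886\right) 30539 = -698915554$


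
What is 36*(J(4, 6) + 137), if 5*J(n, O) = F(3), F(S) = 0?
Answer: 4932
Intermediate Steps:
J(n, O) = 0 (J(n, O) = (⅕)*0 = 0)
36*(J(4, 6) + 137) = 36*(0 + 137) = 36*137 = 4932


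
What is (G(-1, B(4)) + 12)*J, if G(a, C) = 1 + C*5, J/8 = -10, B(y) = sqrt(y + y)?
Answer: -1040 - 800*sqrt(2) ≈ -2171.4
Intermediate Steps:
B(y) = sqrt(2)*sqrt(y) (B(y) = sqrt(2*y) = sqrt(2)*sqrt(y))
J = -80 (J = 8*(-10) = -80)
G(a, C) = 1 + 5*C
(G(-1, B(4)) + 12)*J = ((1 + 5*(sqrt(2)*sqrt(4))) + 12)*(-80) = ((1 + 5*(sqrt(2)*2)) + 12)*(-80) = ((1 + 5*(2*sqrt(2))) + 12)*(-80) = ((1 + 10*sqrt(2)) + 12)*(-80) = (13 + 10*sqrt(2))*(-80) = -1040 - 800*sqrt(2)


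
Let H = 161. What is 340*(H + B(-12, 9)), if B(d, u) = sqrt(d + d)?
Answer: 54740 + 680*I*sqrt(6) ≈ 54740.0 + 1665.7*I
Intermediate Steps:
B(d, u) = sqrt(2)*sqrt(d) (B(d, u) = sqrt(2*d) = sqrt(2)*sqrt(d))
340*(H + B(-12, 9)) = 340*(161 + sqrt(2)*sqrt(-12)) = 340*(161 + sqrt(2)*(2*I*sqrt(3))) = 340*(161 + 2*I*sqrt(6)) = 54740 + 680*I*sqrt(6)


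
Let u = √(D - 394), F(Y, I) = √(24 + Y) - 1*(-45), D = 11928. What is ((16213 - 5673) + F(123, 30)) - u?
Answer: 10585 - √11534 + 7*√3 ≈ 10490.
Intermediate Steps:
F(Y, I) = 45 + √(24 + Y) (F(Y, I) = √(24 + Y) + 45 = 45 + √(24 + Y))
u = √11534 (u = √(11928 - 394) = √11534 ≈ 107.40)
((16213 - 5673) + F(123, 30)) - u = ((16213 - 5673) + (45 + √(24 + 123))) - √11534 = (10540 + (45 + √147)) - √11534 = (10540 + (45 + 7*√3)) - √11534 = (10585 + 7*√3) - √11534 = 10585 - √11534 + 7*√3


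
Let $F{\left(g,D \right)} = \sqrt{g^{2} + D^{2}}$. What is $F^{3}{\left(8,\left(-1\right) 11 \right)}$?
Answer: $185 \sqrt{185} \approx 2516.3$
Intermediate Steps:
$F{\left(g,D \right)} = \sqrt{D^{2} + g^{2}}$
$F^{3}{\left(8,\left(-1\right) 11 \right)} = \left(\sqrt{\left(\left(-1\right) 11\right)^{2} + 8^{2}}\right)^{3} = \left(\sqrt{\left(-11\right)^{2} + 64}\right)^{3} = \left(\sqrt{121 + 64}\right)^{3} = \left(\sqrt{185}\right)^{3} = 185 \sqrt{185}$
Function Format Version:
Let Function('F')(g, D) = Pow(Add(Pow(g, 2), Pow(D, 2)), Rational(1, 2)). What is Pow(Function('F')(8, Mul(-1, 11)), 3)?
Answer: Mul(185, Pow(185, Rational(1, 2))) ≈ 2516.3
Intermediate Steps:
Function('F')(g, D) = Pow(Add(Pow(D, 2), Pow(g, 2)), Rational(1, 2))
Pow(Function('F')(8, Mul(-1, 11)), 3) = Pow(Pow(Add(Pow(Mul(-1, 11), 2), Pow(8, 2)), Rational(1, 2)), 3) = Pow(Pow(Add(Pow(-11, 2), 64), Rational(1, 2)), 3) = Pow(Pow(Add(121, 64), Rational(1, 2)), 3) = Pow(Pow(185, Rational(1, 2)), 3) = Mul(185, Pow(185, Rational(1, 2)))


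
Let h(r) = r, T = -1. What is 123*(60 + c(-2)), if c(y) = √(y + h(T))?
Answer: 7380 + 123*I*√3 ≈ 7380.0 + 213.04*I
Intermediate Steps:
c(y) = √(-1 + y) (c(y) = √(y - 1) = √(-1 + y))
123*(60 + c(-2)) = 123*(60 + √(-1 - 2)) = 123*(60 + √(-3)) = 123*(60 + I*√3) = 7380 + 123*I*√3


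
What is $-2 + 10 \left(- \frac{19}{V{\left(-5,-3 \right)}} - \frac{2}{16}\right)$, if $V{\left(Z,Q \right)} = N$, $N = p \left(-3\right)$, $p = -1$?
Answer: $- \frac{799}{12} \approx -66.583$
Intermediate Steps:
$N = 3$ ($N = \left(-1\right) \left(-3\right) = 3$)
$V{\left(Z,Q \right)} = 3$
$-2 + 10 \left(- \frac{19}{V{\left(-5,-3 \right)}} - \frac{2}{16}\right) = -2 + 10 \left(- \frac{19}{3} - \frac{2}{16}\right) = -2 + 10 \left(\left(-19\right) \frac{1}{3} - \frac{1}{8}\right) = -2 + 10 \left(- \frac{19}{3} - \frac{1}{8}\right) = -2 + 10 \left(- \frac{155}{24}\right) = -2 - \frac{775}{12} = - \frac{799}{12}$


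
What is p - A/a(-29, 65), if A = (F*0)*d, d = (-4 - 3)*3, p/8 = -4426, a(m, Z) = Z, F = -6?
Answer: -35408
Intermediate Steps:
p = -35408 (p = 8*(-4426) = -35408)
d = -21 (d = -7*3 = -21)
A = 0 (A = -6*0*(-21) = 0*(-21) = 0)
p - A/a(-29, 65) = -35408 - 0/65 = -35408 - 1*0 = -35408 + 0 = -35408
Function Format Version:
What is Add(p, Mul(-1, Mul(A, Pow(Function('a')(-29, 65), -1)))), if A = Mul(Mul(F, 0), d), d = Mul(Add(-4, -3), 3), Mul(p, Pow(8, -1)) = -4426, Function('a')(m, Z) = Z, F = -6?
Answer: -35408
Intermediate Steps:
p = -35408 (p = Mul(8, -4426) = -35408)
d = -21 (d = Mul(-7, 3) = -21)
A = 0 (A = Mul(Mul(-6, 0), -21) = Mul(0, -21) = 0)
Add(p, Mul(-1, Mul(A, Pow(Function('a')(-29, 65), -1)))) = Add(-35408, Mul(-1, Mul(0, Pow(65, -1)))) = Add(-35408, Mul(-1, Mul(0, Rational(1, 65)))) = Add(-35408, Mul(-1, 0)) = Add(-35408, 0) = -35408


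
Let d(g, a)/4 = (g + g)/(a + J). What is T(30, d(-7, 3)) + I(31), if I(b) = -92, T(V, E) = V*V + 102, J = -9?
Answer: 910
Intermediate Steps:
d(g, a) = 8*g/(-9 + a) (d(g, a) = 4*((g + g)/(a - 9)) = 4*((2*g)/(-9 + a)) = 4*(2*g/(-9 + a)) = 8*g/(-9 + a))
T(V, E) = 102 + V**2 (T(V, E) = V**2 + 102 = 102 + V**2)
T(30, d(-7, 3)) + I(31) = (102 + 30**2) - 92 = (102 + 900) - 92 = 1002 - 92 = 910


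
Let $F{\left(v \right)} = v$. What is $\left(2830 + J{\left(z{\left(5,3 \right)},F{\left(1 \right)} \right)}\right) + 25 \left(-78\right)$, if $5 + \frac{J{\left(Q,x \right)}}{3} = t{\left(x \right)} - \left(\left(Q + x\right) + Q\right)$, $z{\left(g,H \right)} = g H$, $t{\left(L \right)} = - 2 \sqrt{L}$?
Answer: $766$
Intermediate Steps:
$z{\left(g,H \right)} = H g$
$J{\left(Q,x \right)} = -15 - 6 Q - 6 \sqrt{x} - 3 x$ ($J{\left(Q,x \right)} = -15 + 3 \left(- 2 \sqrt{x} - \left(\left(Q + x\right) + Q\right)\right) = -15 + 3 \left(- 2 \sqrt{x} - \left(x + 2 Q\right)\right) = -15 + 3 \left(- x - 2 Q - 2 \sqrt{x}\right) = -15 - \left(3 x + 6 Q + 6 \sqrt{x}\right) = -15 - 6 Q - 6 \sqrt{x} - 3 x$)
$\left(2830 + J{\left(z{\left(5,3 \right)},F{\left(1 \right)} \right)}\right) + 25 \left(-78\right) = \left(2830 - \left(18 + 6 + 6 \cdot 3 \cdot 5\right)\right) + 25 \left(-78\right) = \left(2830 - 114\right) - 1950 = 2716 - 1950 = 766$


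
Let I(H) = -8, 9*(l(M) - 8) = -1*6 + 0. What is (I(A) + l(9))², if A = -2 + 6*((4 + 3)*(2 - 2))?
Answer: 4/9 ≈ 0.44444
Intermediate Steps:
l(M) = 22/3 (l(M) = 8 + (-1*6 + 0)/9 = 8 + (-6 + 0)/9 = 8 + (⅑)*(-6) = 8 - ⅔ = 22/3)
A = -2 (A = -2 + 6*(7*0) = -2 + 6*0 = -2 + 0 = -2)
(I(A) + l(9))² = (-8 + 22/3)² = (-⅔)² = 4/9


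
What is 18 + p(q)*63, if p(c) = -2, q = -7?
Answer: -108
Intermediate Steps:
18 + p(q)*63 = 18 - 2*63 = 18 - 126 = -108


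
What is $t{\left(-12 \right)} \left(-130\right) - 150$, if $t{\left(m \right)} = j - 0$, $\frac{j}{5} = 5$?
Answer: $-3400$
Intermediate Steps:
$j = 25$ ($j = 5 \cdot 5 = 25$)
$t{\left(m \right)} = 25$ ($t{\left(m \right)} = 25 - 0 = 25 + 0 = 25$)
$t{\left(-12 \right)} \left(-130\right) - 150 = 25 \left(-130\right) - 150 = -3250 - 150 = -3400$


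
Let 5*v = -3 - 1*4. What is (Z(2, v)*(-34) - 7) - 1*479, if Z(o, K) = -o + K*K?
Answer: -12116/25 ≈ -484.64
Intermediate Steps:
v = -7/5 (v = (-3 - 1*4)/5 = (-3 - 4)/5 = (⅕)*(-7) = -7/5 ≈ -1.4000)
Z(o, K) = K² - o (Z(o, K) = -o + K² = K² - o)
(Z(2, v)*(-34) - 7) - 1*479 = (((-7/5)² - 1*2)*(-34) - 7) - 1*479 = ((49/25 - 2)*(-34) - 7) - 479 = (-1/25*(-34) - 7) - 479 = (34/25 - 7) - 479 = -141/25 - 479 = -12116/25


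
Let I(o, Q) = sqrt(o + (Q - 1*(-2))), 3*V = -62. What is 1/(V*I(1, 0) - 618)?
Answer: -927/570964 + 31*sqrt(3)/570964 ≈ -0.0015295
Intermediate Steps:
V = -62/3 (V = (1/3)*(-62) = -62/3 ≈ -20.667)
I(o, Q) = sqrt(2 + Q + o) (I(o, Q) = sqrt(o + (Q + 2)) = sqrt(o + (2 + Q)) = sqrt(2 + Q + o))
1/(V*I(1, 0) - 618) = 1/(-62*sqrt(2 + 0 + 1)/3 - 618) = 1/(-62*sqrt(3)/3 - 618) = 1/(-618 - 62*sqrt(3)/3)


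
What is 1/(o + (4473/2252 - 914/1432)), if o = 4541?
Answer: 100777/457764201 ≈ 0.00022015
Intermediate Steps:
1/(o + (4473/2252 - 914/1432)) = 1/(4541 + (4473/2252 - 914/1432)) = 1/(4541 + (4473*(1/2252) - 914*1/1432)) = 1/(4541 + (4473/2252 - 457/716)) = 1/(4541 + 135844/100777) = 1/(457764201/100777) = 100777/457764201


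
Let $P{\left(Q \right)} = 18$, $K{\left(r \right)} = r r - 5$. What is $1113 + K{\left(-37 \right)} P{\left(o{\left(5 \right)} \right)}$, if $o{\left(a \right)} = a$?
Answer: $25665$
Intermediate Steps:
$K{\left(r \right)} = -5 + r^{2}$ ($K{\left(r \right)} = r^{2} - 5 = -5 + r^{2}$)
$1113 + K{\left(-37 \right)} P{\left(o{\left(5 \right)} \right)} = 1113 + \left(-5 + \left(-37\right)^{2}\right) 18 = 1113 + \left(-5 + 1369\right) 18 = 1113 + 1364 \cdot 18 = 1113 + 24552 = 25665$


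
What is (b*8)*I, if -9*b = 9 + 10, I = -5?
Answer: 760/9 ≈ 84.444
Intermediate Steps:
b = -19/9 (b = -(9 + 10)/9 = -⅑*19 = -19/9 ≈ -2.1111)
(b*8)*I = -19/9*8*(-5) = -152/9*(-5) = 760/9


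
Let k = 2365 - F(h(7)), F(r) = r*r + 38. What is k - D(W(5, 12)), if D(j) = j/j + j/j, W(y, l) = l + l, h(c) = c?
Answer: 2276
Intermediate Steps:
F(r) = 38 + r**2 (F(r) = r**2 + 38 = 38 + r**2)
W(y, l) = 2*l
D(j) = 2 (D(j) = 1 + 1 = 2)
k = 2278 (k = 2365 - (38 + 7**2) = 2365 - (38 + 49) = 2365 - 1*87 = 2365 - 87 = 2278)
k - D(W(5, 12)) = 2278 - 1*2 = 2278 - 2 = 2276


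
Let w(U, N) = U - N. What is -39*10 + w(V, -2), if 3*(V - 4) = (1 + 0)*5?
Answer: -1147/3 ≈ -382.33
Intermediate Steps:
V = 17/3 (V = 4 + ((1 + 0)*5)/3 = 4 + (1*5)/3 = 4 + (⅓)*5 = 4 + 5/3 = 17/3 ≈ 5.6667)
-39*10 + w(V, -2) = -39*10 + (17/3 - 1*(-2)) = -390 + (17/3 + 2) = -390 + 23/3 = -1147/3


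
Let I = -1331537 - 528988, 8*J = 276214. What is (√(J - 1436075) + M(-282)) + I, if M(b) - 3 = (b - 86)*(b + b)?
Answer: -1652970 + I*√5606193/2 ≈ -1.653e+6 + 1183.9*I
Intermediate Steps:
J = 138107/4 (J = (⅛)*276214 = 138107/4 ≈ 34527.)
M(b) = 3 + 2*b*(-86 + b) (M(b) = 3 + (b - 86)*(b + b) = 3 + (-86 + b)*(2*b) = 3 + 2*b*(-86 + b))
I = -1860525
(√(J - 1436075) + M(-282)) + I = (√(138107/4 - 1436075) + (3 - 172*(-282) + 2*(-282)²)) - 1860525 = (√(-5606193/4) + (3 + 48504 + 2*79524)) - 1860525 = (I*√5606193/2 + (3 + 48504 + 159048)) - 1860525 = (I*√5606193/2 + 207555) - 1860525 = (207555 + I*√5606193/2) - 1860525 = -1652970 + I*√5606193/2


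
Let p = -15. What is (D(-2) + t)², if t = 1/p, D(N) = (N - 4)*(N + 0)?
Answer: 32041/225 ≈ 142.40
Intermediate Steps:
D(N) = N*(-4 + N) (D(N) = (-4 + N)*N = N*(-4 + N))
t = -1/15 (t = 1/(-15) = -1/15 ≈ -0.066667)
(D(-2) + t)² = (-2*(-4 - 2) - 1/15)² = (-2*(-6) - 1/15)² = (12 - 1/15)² = (179/15)² = 32041/225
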